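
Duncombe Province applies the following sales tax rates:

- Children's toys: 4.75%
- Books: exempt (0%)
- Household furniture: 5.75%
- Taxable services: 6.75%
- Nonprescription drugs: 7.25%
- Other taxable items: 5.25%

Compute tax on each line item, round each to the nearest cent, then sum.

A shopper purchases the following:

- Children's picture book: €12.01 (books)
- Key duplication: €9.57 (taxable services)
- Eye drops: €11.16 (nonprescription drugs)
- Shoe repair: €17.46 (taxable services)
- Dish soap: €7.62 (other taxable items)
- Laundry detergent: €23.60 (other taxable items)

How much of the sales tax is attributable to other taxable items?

Dish soap €7.62: other taxable items → 5.25% → €0.40
Laundry detergent €23.60: other taxable items → 5.25% → €1.24
Tax on other taxable items = €0.40 + €1.24 = €1.64

€1.64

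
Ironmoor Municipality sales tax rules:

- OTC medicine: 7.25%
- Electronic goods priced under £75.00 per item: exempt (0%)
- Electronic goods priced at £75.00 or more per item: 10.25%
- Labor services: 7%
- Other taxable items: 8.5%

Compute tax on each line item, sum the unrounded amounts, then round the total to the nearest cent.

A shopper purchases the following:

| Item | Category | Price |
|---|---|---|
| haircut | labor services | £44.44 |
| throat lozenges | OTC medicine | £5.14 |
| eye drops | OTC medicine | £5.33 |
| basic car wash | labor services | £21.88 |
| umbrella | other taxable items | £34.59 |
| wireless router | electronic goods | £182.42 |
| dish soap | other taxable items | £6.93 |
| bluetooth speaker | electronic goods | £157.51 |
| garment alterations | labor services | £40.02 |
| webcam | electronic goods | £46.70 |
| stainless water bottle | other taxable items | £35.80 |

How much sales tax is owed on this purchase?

Haircut £44.44: labor services → 7% → £3.1108
Throat lozenges £5.14: OTC medicine → 7.25% → £0.37265
Eye drops £5.33: OTC medicine → 7.25% → £0.386425
Basic car wash £21.88: labor services → 7% → £1.5316
Umbrella £34.59: other taxable items → 8.5% → £2.94015
Wireless router £182.42: electronic goods, £75.00 or more → 10.25% → £18.69805
Dish soap £6.93: other taxable items → 8.5% → £0.58905
Bluetooth speaker £157.51: electronic goods, £75.00 or more → 10.25% → £16.144775
Garment alterations £40.02: labor services → 7% → £2.8014
Webcam £46.70: electronic goods, under £75.00 → 0% → £0.00
Stainless water bottle £35.80: other taxable items → 8.5% → £3.043
Unrounded tax sum = £49.6179 → £49.62

£49.62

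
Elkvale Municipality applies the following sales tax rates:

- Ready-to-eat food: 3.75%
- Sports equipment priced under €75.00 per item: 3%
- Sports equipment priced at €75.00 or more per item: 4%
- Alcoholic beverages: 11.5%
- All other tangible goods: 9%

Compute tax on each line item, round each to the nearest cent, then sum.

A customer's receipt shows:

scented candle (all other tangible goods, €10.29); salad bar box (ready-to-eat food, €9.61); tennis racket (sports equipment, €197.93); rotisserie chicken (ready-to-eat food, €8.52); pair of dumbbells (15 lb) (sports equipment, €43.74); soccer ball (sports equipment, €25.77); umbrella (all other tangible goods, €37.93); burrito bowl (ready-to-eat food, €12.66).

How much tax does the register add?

Scented candle €10.29: all other tangible goods → 9% → €0.93
Salad bar box €9.61: ready-to-eat food → 3.75% → €0.36
Tennis racket €197.93: sports equipment, €75.00 or more → 4% → €7.92
Rotisserie chicken €8.52: ready-to-eat food → 3.75% → €0.32
Pair of dumbbells (15 lb) €43.74: sports equipment, under €75.00 → 3% → €1.31
Soccer ball €25.77: sports equipment, under €75.00 → 3% → €0.77
Umbrella €37.93: all other tangible goods → 9% → €3.41
Burrito bowl €12.66: ready-to-eat food → 3.75% → €0.47
Total tax = €0.93 + €0.36 + €7.92 + €0.32 + €1.31 + €0.77 + €3.41 + €0.47 = €15.49

€15.49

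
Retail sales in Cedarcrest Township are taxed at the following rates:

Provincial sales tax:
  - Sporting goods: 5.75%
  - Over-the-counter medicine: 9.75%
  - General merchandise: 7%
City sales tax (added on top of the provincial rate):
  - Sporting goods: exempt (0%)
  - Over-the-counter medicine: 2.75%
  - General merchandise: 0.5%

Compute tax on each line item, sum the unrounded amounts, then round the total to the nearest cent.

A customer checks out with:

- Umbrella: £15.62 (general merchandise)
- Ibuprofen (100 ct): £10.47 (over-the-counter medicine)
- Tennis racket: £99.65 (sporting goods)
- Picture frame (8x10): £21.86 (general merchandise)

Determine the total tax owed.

Umbrella £15.62: general merchandise → 7% + 0.5% city = 7.5% → £1.1715
Ibuprofen (100 ct) £10.47: over-the-counter medicine → 9.75% + 2.75% city = 12.5% → £1.30875
Tennis racket £99.65: sporting goods → 5.75% + 0% city = 5.75% → £5.729875
Picture frame (8x10) £21.86: general merchandise → 7% + 0.5% city = 7.5% → £1.6395
Unrounded tax sum = £9.849625 → £9.85

£9.85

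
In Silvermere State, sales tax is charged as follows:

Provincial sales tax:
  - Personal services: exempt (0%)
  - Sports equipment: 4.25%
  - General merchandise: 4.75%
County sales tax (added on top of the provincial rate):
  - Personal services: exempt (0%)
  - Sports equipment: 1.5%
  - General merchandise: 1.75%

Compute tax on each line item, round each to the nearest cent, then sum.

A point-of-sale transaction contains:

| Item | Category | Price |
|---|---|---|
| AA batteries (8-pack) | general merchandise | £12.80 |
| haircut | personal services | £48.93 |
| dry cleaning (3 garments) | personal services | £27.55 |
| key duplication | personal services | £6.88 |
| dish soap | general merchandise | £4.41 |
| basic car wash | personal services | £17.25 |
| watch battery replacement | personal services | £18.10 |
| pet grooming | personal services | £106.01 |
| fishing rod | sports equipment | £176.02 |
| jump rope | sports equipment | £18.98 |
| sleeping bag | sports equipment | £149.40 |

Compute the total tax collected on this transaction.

£20.92

AA batteries (8-pack) £12.80: general merchandise → 4.75% + 1.75% county = 6.5% → £0.83
Haircut £48.93: personal services → 0% + 0% county = 0% → £0.00
Dry cleaning (3 garments) £27.55: personal services → 0% + 0% county = 0% → £0.00
Key duplication £6.88: personal services → 0% + 0% county = 0% → £0.00
Dish soap £4.41: general merchandise → 4.75% + 1.75% county = 6.5% → £0.29
Basic car wash £17.25: personal services → 0% + 0% county = 0% → £0.00
Watch battery replacement £18.10: personal services → 0% + 0% county = 0% → £0.00
Pet grooming £106.01: personal services → 0% + 0% county = 0% → £0.00
Fishing rod £176.02: sports equipment → 4.25% + 1.5% county = 5.75% → £10.12
Jump rope £18.98: sports equipment → 4.25% + 1.5% county = 5.75% → £1.09
Sleeping bag £149.40: sports equipment → 4.25% + 1.5% county = 5.75% → £8.59
Total tax = £0.83 + £0.29 + £10.12 + £1.09 + £8.59 = £20.92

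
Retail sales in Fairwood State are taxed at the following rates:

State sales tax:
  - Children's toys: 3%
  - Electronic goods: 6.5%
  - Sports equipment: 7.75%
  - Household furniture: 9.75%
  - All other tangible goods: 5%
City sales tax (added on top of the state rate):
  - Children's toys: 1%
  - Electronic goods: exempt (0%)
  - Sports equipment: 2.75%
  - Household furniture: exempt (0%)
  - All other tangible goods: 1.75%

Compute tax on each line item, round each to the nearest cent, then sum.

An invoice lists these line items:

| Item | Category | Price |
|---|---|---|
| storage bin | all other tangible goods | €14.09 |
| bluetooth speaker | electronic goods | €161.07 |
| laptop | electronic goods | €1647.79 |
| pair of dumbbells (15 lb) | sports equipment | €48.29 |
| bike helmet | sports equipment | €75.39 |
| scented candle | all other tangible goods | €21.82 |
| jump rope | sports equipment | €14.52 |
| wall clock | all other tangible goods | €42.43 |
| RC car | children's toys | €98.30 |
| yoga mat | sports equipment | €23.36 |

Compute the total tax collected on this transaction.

€143.75

Storage bin €14.09: all other tangible goods → 5% + 1.75% city = 6.75% → €0.95
Bluetooth speaker €161.07: electronic goods → 6.5% + 0% city = 6.5% → €10.47
Laptop €1647.79: electronic goods → 6.5% + 0% city = 6.5% → €107.11
Pair of dumbbells (15 lb) €48.29: sports equipment → 7.75% + 2.75% city = 10.5% → €5.07
Bike helmet €75.39: sports equipment → 7.75% + 2.75% city = 10.5% → €7.92
Scented candle €21.82: all other tangible goods → 5% + 1.75% city = 6.75% → €1.47
Jump rope €14.52: sports equipment → 7.75% + 2.75% city = 10.5% → €1.52
Wall clock €42.43: all other tangible goods → 5% + 1.75% city = 6.75% → €2.86
RC car €98.30: children's toys → 3% + 1% city = 4% → €3.93
Yoga mat €23.36: sports equipment → 7.75% + 2.75% city = 10.5% → €2.45
Total tax = €0.95 + €10.47 + €107.11 + €5.07 + €7.92 + €1.47 + €1.52 + €2.86 + €3.93 + €2.45 = €143.75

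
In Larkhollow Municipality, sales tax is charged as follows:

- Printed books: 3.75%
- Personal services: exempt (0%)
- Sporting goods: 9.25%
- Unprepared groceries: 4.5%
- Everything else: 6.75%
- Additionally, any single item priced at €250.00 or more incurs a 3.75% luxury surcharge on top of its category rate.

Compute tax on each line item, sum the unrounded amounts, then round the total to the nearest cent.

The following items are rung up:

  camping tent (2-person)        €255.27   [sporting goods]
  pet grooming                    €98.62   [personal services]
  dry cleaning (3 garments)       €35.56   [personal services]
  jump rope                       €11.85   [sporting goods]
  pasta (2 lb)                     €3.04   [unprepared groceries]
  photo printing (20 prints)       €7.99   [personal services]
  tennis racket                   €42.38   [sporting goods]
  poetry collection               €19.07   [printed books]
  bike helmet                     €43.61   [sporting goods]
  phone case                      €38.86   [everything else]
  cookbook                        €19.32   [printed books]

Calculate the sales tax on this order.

Camping tent (2-person) €255.27: sporting goods → 9.25% + 3.75% surcharge = 13% → €33.1851
Pet grooming €98.62: personal services → 0% → €0.00
Dry cleaning (3 garments) €35.56: personal services → 0% → €0.00
Jump rope €11.85: sporting goods → 9.25% → €1.096125
Pasta (2 lb) €3.04: unprepared groceries → 4.5% → €0.1368
Photo printing (20 prints) €7.99: personal services → 0% → €0.00
Tennis racket €42.38: sporting goods → 9.25% → €3.92015
Poetry collection €19.07: printed books → 3.75% → €0.715125
Bike helmet €43.61: sporting goods → 9.25% → €4.033925
Phone case €38.86: everything else → 6.75% → €2.62305
Cookbook €19.32: printed books → 3.75% → €0.7245
Unrounded tax sum = €46.434775 → €46.43

€46.43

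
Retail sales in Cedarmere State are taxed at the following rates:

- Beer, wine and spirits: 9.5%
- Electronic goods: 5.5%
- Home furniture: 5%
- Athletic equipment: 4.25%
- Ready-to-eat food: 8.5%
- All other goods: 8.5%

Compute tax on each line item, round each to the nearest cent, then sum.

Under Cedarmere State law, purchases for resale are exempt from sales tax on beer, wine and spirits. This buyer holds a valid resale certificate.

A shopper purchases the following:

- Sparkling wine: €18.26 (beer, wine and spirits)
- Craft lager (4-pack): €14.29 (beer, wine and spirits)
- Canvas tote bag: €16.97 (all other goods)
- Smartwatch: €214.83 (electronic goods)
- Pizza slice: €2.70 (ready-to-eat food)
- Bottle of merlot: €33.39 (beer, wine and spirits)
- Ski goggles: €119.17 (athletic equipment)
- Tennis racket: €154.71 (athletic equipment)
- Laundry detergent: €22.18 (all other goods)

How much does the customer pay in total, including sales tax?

€623.52

Sparkling wine €18.26: beer, wine and spirits, buyer-exempt → 0% → €0.00
Craft lager (4-pack) €14.29: beer, wine and spirits, buyer-exempt → 0% → €0.00
Canvas tote bag €16.97: all other goods → 8.5% → €1.44
Smartwatch €214.83: electronic goods → 5.5% → €11.82
Pizza slice €2.70: ready-to-eat food → 8.5% → €0.23
Bottle of merlot €33.39: beer, wine and spirits, buyer-exempt → 0% → €0.00
Ski goggles €119.17: athletic equipment → 4.25% → €5.06
Tennis racket €154.71: athletic equipment → 4.25% → €6.58
Laundry detergent €22.18: all other goods → 8.5% → €1.89
Subtotal = €596.50; tax = €27.02; total due = €623.52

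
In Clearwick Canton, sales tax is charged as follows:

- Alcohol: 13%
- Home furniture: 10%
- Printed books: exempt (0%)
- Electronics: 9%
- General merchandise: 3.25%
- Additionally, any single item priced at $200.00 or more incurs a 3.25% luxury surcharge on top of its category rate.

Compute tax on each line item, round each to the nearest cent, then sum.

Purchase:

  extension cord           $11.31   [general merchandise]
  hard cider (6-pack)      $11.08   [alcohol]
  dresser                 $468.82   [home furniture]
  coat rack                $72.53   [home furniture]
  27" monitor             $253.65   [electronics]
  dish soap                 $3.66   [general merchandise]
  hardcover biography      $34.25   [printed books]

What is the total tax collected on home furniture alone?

$69.37

Dresser $468.82: home furniture → 10% + 3.25% surcharge = 13.25% → $62.12
Coat rack $72.53: home furniture → 10% → $7.25
Tax on home furniture = $62.12 + $7.25 = $69.37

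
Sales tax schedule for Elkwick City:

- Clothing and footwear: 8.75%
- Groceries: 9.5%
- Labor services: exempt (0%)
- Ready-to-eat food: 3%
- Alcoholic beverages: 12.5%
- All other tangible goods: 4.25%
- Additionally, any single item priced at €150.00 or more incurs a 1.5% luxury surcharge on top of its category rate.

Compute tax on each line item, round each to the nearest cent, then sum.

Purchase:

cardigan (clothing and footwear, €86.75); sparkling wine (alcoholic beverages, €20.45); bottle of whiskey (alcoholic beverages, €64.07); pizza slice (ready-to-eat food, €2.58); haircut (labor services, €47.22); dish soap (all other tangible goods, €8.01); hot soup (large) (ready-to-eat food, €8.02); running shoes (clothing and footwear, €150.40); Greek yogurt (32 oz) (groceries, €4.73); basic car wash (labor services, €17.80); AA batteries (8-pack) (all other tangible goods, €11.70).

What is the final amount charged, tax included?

Cardigan €86.75: clothing and footwear → 8.75% → €7.59
Sparkling wine €20.45: alcoholic beverages → 12.5% → €2.56
Bottle of whiskey €64.07: alcoholic beverages → 12.5% → €8.01
Pizza slice €2.58: ready-to-eat food → 3% → €0.08
Haircut €47.22: labor services → 0% → €0.00
Dish soap €8.01: all other tangible goods → 4.25% → €0.34
Hot soup (large) €8.02: ready-to-eat food → 3% → €0.24
Running shoes €150.40: clothing and footwear → 8.75% + 1.5% surcharge = 10.25% → €15.42
Greek yogurt (32 oz) €4.73: groceries → 9.5% → €0.45
Basic car wash €17.80: labor services → 0% → €0.00
AA batteries (8-pack) €11.70: all other tangible goods → 4.25% → €0.50
Subtotal = €421.73; tax = €35.19; total due = €456.92

€456.92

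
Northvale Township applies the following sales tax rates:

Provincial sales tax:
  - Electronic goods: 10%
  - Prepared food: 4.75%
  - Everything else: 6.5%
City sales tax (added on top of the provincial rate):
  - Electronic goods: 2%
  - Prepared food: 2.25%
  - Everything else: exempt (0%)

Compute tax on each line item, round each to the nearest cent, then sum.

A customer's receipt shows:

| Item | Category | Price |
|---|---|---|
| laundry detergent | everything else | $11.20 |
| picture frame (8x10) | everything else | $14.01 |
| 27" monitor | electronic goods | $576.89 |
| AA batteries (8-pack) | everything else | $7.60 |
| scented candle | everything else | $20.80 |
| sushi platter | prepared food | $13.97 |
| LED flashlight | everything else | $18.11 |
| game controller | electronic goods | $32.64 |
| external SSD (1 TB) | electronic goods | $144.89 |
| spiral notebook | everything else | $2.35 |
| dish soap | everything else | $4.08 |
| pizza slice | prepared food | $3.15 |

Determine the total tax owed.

$96.82

Laundry detergent $11.20: everything else → 6.5% + 0% city = 6.5% → $0.73
Picture frame (8x10) $14.01: everything else → 6.5% + 0% city = 6.5% → $0.91
27" monitor $576.89: electronic goods → 10% + 2% city = 12% → $69.23
AA batteries (8-pack) $7.60: everything else → 6.5% + 0% city = 6.5% → $0.49
Scented candle $20.80: everything else → 6.5% + 0% city = 6.5% → $1.35
Sushi platter $13.97: prepared food → 4.75% + 2.25% city = 7% → $0.98
LED flashlight $18.11: everything else → 6.5% + 0% city = 6.5% → $1.18
Game controller $32.64: electronic goods → 10% + 2% city = 12% → $3.92
External SSD (1 TB) $144.89: electronic goods → 10% + 2% city = 12% → $17.39
Spiral notebook $2.35: everything else → 6.5% + 0% city = 6.5% → $0.15
Dish soap $4.08: everything else → 6.5% + 0% city = 6.5% → $0.27
Pizza slice $3.15: prepared food → 4.75% + 2.25% city = 7% → $0.22
Total tax = $0.73 + $0.91 + $69.23 + $0.49 + $1.35 + $0.98 + $1.18 + $3.92 + $17.39 + $0.15 + $0.27 + $0.22 = $96.82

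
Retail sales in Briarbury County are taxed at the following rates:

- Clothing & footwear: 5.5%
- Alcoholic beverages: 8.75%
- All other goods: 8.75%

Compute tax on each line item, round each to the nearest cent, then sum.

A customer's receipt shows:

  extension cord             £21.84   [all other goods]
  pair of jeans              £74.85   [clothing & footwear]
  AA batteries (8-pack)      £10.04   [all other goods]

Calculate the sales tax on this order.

Extension cord £21.84: all other goods → 8.75% → £1.91
Pair of jeans £74.85: clothing & footwear → 5.5% → £4.12
AA batteries (8-pack) £10.04: all other goods → 8.75% → £0.88
Total tax = £1.91 + £4.12 + £0.88 = £6.91

£6.91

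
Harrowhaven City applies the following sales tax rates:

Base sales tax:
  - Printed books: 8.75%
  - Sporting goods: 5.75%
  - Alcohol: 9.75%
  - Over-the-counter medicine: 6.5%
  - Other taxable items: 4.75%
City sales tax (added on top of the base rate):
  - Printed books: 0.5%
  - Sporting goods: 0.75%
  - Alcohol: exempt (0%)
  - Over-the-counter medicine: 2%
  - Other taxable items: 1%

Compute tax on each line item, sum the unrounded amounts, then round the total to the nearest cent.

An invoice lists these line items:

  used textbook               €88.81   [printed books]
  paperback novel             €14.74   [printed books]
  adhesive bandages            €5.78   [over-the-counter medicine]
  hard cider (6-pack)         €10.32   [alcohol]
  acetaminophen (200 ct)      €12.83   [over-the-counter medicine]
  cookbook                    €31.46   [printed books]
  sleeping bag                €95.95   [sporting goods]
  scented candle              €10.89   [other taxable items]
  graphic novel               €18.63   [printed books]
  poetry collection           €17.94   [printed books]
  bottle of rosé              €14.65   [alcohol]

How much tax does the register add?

€26.75

Used textbook €88.81: printed books → 8.75% + 0.5% city = 9.25% → €8.214925
Paperback novel €14.74: printed books → 8.75% + 0.5% city = 9.25% → €1.36345
Adhesive bandages €5.78: over-the-counter medicine → 6.5% + 2% city = 8.5% → €0.4913
Hard cider (6-pack) €10.32: alcohol → 9.75% + 0% city = 9.75% → €1.0062
Acetaminophen (200 ct) €12.83: over-the-counter medicine → 6.5% + 2% city = 8.5% → €1.09055
Cookbook €31.46: printed books → 8.75% + 0.5% city = 9.25% → €2.91005
Sleeping bag €95.95: sporting goods → 5.75% + 0.75% city = 6.5% → €6.23675
Scented candle €10.89: other taxable items → 4.75% + 1% city = 5.75% → €0.626175
Graphic novel €18.63: printed books → 8.75% + 0.5% city = 9.25% → €1.723275
Poetry collection €17.94: printed books → 8.75% + 0.5% city = 9.25% → €1.65945
Bottle of rosé €14.65: alcohol → 9.75% + 0% city = 9.75% → €1.428375
Unrounded tax sum = €26.7505 → €26.75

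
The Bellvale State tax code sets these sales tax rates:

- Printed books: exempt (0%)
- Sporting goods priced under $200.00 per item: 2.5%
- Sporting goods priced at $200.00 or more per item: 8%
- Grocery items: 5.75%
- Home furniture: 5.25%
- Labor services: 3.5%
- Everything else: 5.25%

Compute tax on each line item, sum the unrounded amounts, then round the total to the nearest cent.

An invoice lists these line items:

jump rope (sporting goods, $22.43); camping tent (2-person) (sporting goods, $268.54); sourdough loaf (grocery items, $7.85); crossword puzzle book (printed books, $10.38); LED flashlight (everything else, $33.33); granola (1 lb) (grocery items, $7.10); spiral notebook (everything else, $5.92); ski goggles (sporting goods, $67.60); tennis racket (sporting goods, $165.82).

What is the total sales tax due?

Jump rope $22.43: sporting goods, under $200.00 → 2.5% → $0.56075
Camping tent (2-person) $268.54: sporting goods, $200.00 or more → 8% → $21.4832
Sourdough loaf $7.85: grocery items → 5.75% → $0.451375
Crossword puzzle book $10.38: printed books → 0% → $0.00
LED flashlight $33.33: everything else → 5.25% → $1.749825
Granola (1 lb) $7.10: grocery items → 5.75% → $0.40825
Spiral notebook $5.92: everything else → 5.25% → $0.3108
Ski goggles $67.60: sporting goods, under $200.00 → 2.5% → $1.69
Tennis racket $165.82: sporting goods, under $200.00 → 2.5% → $4.1455
Unrounded tax sum = $30.7997 → $30.80

$30.80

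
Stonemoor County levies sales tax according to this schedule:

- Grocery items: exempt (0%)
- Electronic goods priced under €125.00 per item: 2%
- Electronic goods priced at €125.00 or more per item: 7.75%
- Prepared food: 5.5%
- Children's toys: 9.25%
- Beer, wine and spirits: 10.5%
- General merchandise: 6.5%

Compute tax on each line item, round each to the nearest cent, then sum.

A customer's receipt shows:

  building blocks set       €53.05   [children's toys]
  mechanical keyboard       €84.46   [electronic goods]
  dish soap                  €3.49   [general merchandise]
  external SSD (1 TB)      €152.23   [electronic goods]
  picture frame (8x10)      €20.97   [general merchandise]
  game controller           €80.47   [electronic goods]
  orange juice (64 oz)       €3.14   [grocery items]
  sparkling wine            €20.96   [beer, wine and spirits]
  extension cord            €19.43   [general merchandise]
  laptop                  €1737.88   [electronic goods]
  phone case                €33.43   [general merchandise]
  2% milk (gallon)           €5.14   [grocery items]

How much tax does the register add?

€161.92

Building blocks set €53.05: children's toys → 9.25% → €4.91
Mechanical keyboard €84.46: electronic goods, under €125.00 → 2% → €1.69
Dish soap €3.49: general merchandise → 6.5% → €0.23
External SSD (1 TB) €152.23: electronic goods, €125.00 or more → 7.75% → €11.80
Picture frame (8x10) €20.97: general merchandise → 6.5% → €1.36
Game controller €80.47: electronic goods, under €125.00 → 2% → €1.61
Orange juice (64 oz) €3.14: grocery items → 0% → €0.00
Sparkling wine €20.96: beer, wine and spirits → 10.5% → €2.20
Extension cord €19.43: general merchandise → 6.5% → €1.26
Laptop €1737.88: electronic goods, €125.00 or more → 7.75% → €134.69
Phone case €33.43: general merchandise → 6.5% → €2.17
2% milk (gallon) €5.14: grocery items → 0% → €0.00
Total tax = €4.91 + €1.69 + €0.23 + €11.80 + €1.36 + €1.61 + €2.20 + €1.26 + €134.69 + €2.17 = €161.92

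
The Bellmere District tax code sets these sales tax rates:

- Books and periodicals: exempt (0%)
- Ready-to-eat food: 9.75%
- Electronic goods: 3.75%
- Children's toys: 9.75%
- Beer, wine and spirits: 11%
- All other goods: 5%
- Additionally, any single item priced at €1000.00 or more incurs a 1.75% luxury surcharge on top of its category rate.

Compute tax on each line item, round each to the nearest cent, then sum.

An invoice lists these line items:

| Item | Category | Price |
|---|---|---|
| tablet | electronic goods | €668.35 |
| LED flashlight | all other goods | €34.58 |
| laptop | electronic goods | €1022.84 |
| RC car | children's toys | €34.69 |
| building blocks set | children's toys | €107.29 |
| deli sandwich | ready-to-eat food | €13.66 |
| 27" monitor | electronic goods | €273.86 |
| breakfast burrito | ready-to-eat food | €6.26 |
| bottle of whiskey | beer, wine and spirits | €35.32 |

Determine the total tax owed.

€112.99

Tablet €668.35: electronic goods → 3.75% → €25.06
LED flashlight €34.58: all other goods → 5% → €1.73
Laptop €1022.84: electronic goods → 3.75% + 1.75% surcharge = 5.5% → €56.26
RC car €34.69: children's toys → 9.75% → €3.38
Building blocks set €107.29: children's toys → 9.75% → €10.46
Deli sandwich €13.66: ready-to-eat food → 9.75% → €1.33
27" monitor €273.86: electronic goods → 3.75% → €10.27
Breakfast burrito €6.26: ready-to-eat food → 9.75% → €0.61
Bottle of whiskey €35.32: beer, wine and spirits → 11% → €3.89
Total tax = €25.06 + €1.73 + €56.26 + €3.38 + €10.46 + €1.33 + €10.27 + €0.61 + €3.89 = €112.99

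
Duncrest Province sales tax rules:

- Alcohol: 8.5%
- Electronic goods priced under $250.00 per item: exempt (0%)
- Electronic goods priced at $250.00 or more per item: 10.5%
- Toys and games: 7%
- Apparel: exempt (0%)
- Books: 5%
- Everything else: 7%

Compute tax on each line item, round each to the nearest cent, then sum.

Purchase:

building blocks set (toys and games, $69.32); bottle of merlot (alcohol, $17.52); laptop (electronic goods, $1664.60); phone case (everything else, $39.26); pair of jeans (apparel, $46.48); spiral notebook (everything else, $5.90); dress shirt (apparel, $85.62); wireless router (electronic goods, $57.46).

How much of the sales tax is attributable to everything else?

$3.16

Phone case $39.26: everything else → 7% → $2.75
Spiral notebook $5.90: everything else → 7% → $0.41
Tax on everything else = $2.75 + $0.41 = $3.16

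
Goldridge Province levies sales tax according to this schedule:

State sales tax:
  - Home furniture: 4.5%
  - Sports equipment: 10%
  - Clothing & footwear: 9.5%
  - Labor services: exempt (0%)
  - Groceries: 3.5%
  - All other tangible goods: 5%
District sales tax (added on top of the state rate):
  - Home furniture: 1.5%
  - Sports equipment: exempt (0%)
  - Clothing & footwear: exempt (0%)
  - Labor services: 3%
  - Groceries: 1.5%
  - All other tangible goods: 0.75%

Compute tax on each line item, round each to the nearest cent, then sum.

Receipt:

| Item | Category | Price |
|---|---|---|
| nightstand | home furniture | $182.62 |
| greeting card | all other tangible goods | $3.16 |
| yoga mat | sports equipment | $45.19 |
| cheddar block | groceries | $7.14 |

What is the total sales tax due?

Nightstand $182.62: home furniture → 4.5% + 1.5% district = 6% → $10.96
Greeting card $3.16: all other tangible goods → 5% + 0.75% district = 5.75% → $0.18
Yoga mat $45.19: sports equipment → 10% + 0% district = 10% → $4.52
Cheddar block $7.14: groceries → 3.5% + 1.5% district = 5% → $0.36
Total tax = $10.96 + $0.18 + $4.52 + $0.36 = $16.02

$16.02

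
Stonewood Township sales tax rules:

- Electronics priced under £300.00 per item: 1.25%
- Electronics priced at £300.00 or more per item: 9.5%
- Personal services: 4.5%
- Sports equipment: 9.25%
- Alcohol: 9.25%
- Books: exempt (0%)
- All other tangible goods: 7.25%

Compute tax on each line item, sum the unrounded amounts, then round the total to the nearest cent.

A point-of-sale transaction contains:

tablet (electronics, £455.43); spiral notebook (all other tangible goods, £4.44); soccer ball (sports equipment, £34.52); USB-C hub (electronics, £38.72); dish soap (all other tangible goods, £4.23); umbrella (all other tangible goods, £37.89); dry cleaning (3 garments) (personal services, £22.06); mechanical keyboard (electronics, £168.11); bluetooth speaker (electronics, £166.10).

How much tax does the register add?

Tablet £455.43: electronics, £300.00 or more → 9.5% → £43.26585
Spiral notebook £4.44: all other tangible goods → 7.25% → £0.3219
Soccer ball £34.52: sports equipment → 9.25% → £3.1931
USB-C hub £38.72: electronics, under £300.00 → 1.25% → £0.484
Dish soap £4.23: all other tangible goods → 7.25% → £0.306675
Umbrella £37.89: all other tangible goods → 7.25% → £2.747025
Dry cleaning (3 garments) £22.06: personal services → 4.5% → £0.9927
Mechanical keyboard £168.11: electronics, under £300.00 → 1.25% → £2.101375
Bluetooth speaker £166.10: electronics, under £300.00 → 1.25% → £2.07625
Unrounded tax sum = £55.488875 → £55.49

£55.49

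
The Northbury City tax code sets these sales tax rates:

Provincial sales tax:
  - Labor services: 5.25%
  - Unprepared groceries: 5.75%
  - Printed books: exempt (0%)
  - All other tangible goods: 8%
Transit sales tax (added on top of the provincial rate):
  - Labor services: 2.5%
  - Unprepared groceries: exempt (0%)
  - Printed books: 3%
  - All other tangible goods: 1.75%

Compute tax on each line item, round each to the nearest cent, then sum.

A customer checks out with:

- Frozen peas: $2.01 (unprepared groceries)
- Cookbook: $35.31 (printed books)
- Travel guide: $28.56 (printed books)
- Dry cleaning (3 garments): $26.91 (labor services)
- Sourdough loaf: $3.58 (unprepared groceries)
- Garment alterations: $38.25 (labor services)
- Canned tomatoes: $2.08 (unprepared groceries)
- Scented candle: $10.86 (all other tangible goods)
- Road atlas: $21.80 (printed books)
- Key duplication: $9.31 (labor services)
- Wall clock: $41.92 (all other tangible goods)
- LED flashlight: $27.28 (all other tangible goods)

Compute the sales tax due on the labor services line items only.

Dry cleaning (3 garments) $26.91: labor services → 5.25% + 2.5% transit = 7.75% → $2.09
Garment alterations $38.25: labor services → 5.25% + 2.5% transit = 7.75% → $2.96
Key duplication $9.31: labor services → 5.25% + 2.5% transit = 7.75% → $0.72
Tax on labor services = $2.09 + $2.96 + $0.72 = $5.77

$5.77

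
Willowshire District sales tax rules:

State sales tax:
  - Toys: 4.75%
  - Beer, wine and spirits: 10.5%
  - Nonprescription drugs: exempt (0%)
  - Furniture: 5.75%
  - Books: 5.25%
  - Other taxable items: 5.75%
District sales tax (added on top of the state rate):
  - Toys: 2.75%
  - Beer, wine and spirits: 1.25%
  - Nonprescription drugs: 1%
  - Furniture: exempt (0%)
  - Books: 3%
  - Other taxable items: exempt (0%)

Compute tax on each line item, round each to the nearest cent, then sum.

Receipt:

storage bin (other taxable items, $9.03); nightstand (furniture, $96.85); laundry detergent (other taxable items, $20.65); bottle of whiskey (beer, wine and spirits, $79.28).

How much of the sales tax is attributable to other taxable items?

$1.71

Storage bin $9.03: other taxable items → 5.75% + 0% district = 5.75% → $0.52
Laundry detergent $20.65: other taxable items → 5.75% + 0% district = 5.75% → $1.19
Tax on other taxable items = $0.52 + $1.19 = $1.71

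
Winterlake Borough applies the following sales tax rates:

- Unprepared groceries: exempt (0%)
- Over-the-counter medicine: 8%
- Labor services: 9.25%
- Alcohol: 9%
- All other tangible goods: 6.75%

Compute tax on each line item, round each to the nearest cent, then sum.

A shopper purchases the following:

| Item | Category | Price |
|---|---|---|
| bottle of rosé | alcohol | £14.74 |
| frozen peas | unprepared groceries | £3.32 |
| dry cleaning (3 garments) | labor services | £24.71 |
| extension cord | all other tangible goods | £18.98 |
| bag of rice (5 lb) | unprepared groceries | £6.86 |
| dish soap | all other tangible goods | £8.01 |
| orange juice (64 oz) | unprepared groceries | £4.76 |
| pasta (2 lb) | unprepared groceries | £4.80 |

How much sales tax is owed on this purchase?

Bottle of rosé £14.74: alcohol → 9% → £1.33
Frozen peas £3.32: unprepared groceries → 0% → £0.00
Dry cleaning (3 garments) £24.71: labor services → 9.25% → £2.29
Extension cord £18.98: all other tangible goods → 6.75% → £1.28
Bag of rice (5 lb) £6.86: unprepared groceries → 0% → £0.00
Dish soap £8.01: all other tangible goods → 6.75% → £0.54
Orange juice (64 oz) £4.76: unprepared groceries → 0% → £0.00
Pasta (2 lb) £4.80: unprepared groceries → 0% → £0.00
Total tax = £1.33 + £2.29 + £1.28 + £0.54 = £5.44

£5.44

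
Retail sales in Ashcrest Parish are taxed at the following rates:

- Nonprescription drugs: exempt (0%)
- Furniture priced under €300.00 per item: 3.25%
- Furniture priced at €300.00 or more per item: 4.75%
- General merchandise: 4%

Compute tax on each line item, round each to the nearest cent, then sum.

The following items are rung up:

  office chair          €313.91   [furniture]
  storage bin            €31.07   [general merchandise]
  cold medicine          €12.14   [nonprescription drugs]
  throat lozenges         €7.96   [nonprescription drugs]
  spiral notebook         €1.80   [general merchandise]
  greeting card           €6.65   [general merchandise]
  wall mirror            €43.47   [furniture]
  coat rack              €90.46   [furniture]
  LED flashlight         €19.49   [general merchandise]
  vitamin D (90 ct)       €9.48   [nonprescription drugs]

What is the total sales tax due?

Office chair €313.91: furniture, €300.00 or more → 4.75% → €14.91
Storage bin €31.07: general merchandise → 4% → €1.24
Cold medicine €12.14: nonprescription drugs → 0% → €0.00
Throat lozenges €7.96: nonprescription drugs → 0% → €0.00
Spiral notebook €1.80: general merchandise → 4% → €0.07
Greeting card €6.65: general merchandise → 4% → €0.27
Wall mirror €43.47: furniture, under €300.00 → 3.25% → €1.41
Coat rack €90.46: furniture, under €300.00 → 3.25% → €2.94
LED flashlight €19.49: general merchandise → 4% → €0.78
Vitamin D (90 ct) €9.48: nonprescription drugs → 0% → €0.00
Total tax = €14.91 + €1.24 + €0.07 + €0.27 + €1.41 + €2.94 + €0.78 = €21.62

€21.62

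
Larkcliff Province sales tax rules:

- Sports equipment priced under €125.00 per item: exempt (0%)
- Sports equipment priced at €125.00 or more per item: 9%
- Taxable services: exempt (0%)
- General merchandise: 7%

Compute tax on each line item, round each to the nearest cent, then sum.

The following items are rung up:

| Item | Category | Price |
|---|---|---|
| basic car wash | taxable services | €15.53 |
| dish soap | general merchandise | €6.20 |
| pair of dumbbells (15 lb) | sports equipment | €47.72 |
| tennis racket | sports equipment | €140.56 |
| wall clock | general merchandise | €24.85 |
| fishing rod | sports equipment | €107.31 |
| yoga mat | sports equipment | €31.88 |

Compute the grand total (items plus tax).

€388.87

Basic car wash €15.53: taxable services → 0% → €0.00
Dish soap €6.20: general merchandise → 7% → €0.43
Pair of dumbbells (15 lb) €47.72: sports equipment, under €125.00 → 0% → €0.00
Tennis racket €140.56: sports equipment, €125.00 or more → 9% → €12.65
Wall clock €24.85: general merchandise → 7% → €1.74
Fishing rod €107.31: sports equipment, under €125.00 → 0% → €0.00
Yoga mat €31.88: sports equipment, under €125.00 → 0% → €0.00
Subtotal = €374.05; tax = €14.82; total due = €388.87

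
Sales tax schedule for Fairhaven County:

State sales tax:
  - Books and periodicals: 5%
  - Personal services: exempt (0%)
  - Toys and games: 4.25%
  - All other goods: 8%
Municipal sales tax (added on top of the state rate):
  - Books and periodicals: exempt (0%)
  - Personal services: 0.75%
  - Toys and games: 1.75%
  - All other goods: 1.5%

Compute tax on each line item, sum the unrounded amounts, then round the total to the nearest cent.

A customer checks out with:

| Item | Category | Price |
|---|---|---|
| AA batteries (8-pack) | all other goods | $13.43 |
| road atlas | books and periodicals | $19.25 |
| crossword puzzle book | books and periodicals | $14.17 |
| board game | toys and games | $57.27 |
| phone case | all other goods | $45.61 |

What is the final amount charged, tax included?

$160.45

AA batteries (8-pack) $13.43: all other goods → 8% + 1.5% municipal = 9.5% → $1.27585
Road atlas $19.25: books and periodicals → 5% + 0% municipal = 5% → $0.9625
Crossword puzzle book $14.17: books and periodicals → 5% + 0% municipal = 5% → $0.7085
Board game $57.27: toys and games → 4.25% + 1.75% municipal = 6% → $3.4362
Phone case $45.61: all other goods → 8% + 1.5% municipal = 9.5% → $4.33295
Subtotal = $149.73; unrounded tax = $10.716 → $10.72; total due = $160.45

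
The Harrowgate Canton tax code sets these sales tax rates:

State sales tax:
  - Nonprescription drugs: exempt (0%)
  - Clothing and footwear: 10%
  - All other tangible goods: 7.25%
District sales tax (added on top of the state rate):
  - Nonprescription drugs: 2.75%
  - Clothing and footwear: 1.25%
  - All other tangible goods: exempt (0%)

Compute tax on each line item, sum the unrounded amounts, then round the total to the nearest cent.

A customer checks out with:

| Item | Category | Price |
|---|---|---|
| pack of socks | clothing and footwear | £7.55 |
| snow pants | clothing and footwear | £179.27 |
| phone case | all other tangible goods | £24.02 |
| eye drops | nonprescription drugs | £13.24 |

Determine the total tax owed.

£23.12

Pack of socks £7.55: clothing and footwear → 10% + 1.25% district = 11.25% → £0.849375
Snow pants £179.27: clothing and footwear → 10% + 1.25% district = 11.25% → £20.167875
Phone case £24.02: all other tangible goods → 7.25% + 0% district = 7.25% → £1.74145
Eye drops £13.24: nonprescription drugs → 0% + 2.75% district = 2.75% → £0.3641
Unrounded tax sum = £23.1228 → £23.12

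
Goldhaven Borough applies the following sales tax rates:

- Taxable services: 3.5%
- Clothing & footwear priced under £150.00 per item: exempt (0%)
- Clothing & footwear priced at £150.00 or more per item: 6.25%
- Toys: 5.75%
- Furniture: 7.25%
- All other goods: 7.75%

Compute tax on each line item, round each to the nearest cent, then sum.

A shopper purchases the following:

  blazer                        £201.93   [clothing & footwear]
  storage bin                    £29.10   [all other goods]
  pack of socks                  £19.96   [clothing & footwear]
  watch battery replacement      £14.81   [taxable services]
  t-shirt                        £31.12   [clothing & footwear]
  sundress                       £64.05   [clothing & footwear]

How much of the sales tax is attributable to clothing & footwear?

Blazer £201.93: clothing & footwear, £150.00 or more → 6.25% → £12.62
Pack of socks £19.96: clothing & footwear, under £150.00 → 0% → £0.00
T-shirt £31.12: clothing & footwear, under £150.00 → 0% → £0.00
Sundress £64.05: clothing & footwear, under £150.00 → 0% → £0.00
Tax on clothing & footwear = £12.62 + £0.00 + £0.00 + £0.00 = £12.62

£12.62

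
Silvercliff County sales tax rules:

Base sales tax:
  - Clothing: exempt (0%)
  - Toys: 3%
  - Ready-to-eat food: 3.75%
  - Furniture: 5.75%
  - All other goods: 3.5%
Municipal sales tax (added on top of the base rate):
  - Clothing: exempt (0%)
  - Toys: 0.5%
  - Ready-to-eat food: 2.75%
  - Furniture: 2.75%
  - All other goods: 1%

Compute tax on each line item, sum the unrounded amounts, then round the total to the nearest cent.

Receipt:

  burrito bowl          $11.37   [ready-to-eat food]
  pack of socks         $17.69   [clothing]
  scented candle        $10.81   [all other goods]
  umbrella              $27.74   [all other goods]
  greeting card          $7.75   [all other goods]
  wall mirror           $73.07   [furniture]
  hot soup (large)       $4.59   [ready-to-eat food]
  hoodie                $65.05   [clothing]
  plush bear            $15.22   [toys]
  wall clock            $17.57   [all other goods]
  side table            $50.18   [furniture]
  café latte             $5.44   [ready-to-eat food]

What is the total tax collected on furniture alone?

$10.48

Wall mirror $73.07: furniture → 5.75% + 2.75% municipal = 8.5% → $6.21095
Side table $50.18: furniture → 5.75% + 2.75% municipal = 8.5% → $4.2653
Tax on furniture: unrounded sum = $10.47625 → $10.48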